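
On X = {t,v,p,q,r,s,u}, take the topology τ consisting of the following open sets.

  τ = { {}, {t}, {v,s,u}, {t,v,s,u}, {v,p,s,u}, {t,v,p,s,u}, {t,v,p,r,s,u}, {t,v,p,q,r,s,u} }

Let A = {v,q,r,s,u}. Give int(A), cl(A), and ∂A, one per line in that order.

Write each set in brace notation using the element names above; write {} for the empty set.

opens ⊆ A: {}, {v,s,u}; union → int = {v,s,u}
complement {t,p}; its interior {t}; cl(A) = X∖{t} = {v,p,q,r,s,u}
boundary = {v,p,q,r,s,u} ∖ {v,s,u} = {p,q,r}

int(A) = {v,s,u}
cl(A)  = {v,p,q,r,s,u}
∂A     = {p,q,r}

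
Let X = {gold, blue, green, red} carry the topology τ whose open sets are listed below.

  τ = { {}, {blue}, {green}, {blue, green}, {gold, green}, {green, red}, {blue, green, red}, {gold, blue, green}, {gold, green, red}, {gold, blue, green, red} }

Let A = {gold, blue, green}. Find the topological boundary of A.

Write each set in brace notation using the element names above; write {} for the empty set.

interior: largest open inside A is {gold, blue, green} (from {}, {green}, {blue}, {gold, green}, {blue, green}, {gold, blue, green})
cl via duality: int({red}) = {}, so X∖{} = {gold, blue, green, red}
cl∖int = {red}

{red}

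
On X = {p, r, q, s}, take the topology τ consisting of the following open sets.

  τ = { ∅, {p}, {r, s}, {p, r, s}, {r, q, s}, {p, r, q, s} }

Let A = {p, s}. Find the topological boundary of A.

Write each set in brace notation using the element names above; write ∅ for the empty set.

{r, q, s}

interior: largest open inside A is {p} (from ∅, {p})
cl via duality: int({r, q}) = ∅, so X∖∅ = {p, r, q, s}
cl∖int = {r, q, s}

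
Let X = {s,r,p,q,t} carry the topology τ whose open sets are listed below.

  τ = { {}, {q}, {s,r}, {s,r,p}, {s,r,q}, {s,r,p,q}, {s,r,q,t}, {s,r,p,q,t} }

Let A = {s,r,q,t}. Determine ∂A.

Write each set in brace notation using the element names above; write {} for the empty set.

opens ⊆ A: {}, {q}, {s,r}, {s,r,q}, {s,r,q,t}; union → int = {s,r,q,t}
complement {p}; its interior {}; cl(A) = X∖{} = {s,r,p,q,t}
boundary = {s,r,p,q,t} ∖ {s,r,q,t} = {p}

{p}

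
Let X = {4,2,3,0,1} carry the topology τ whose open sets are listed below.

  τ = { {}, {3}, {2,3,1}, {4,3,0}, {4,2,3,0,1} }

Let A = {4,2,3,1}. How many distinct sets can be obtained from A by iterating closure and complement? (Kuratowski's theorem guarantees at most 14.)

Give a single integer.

6

complement {0}; its interior {}; cl(A) = X∖{} = {4,2,3,0,1}
With k = closure, c = complement:
  1. A     = {4,2,3,1}
  2. kA    = {4,2,3,0,1}
  3. cA    = {0}
  4. ckA   = {}
  5. kcA   = {4,0}
  6. ckcA  = {2,3,1}
k, c of each give nothing new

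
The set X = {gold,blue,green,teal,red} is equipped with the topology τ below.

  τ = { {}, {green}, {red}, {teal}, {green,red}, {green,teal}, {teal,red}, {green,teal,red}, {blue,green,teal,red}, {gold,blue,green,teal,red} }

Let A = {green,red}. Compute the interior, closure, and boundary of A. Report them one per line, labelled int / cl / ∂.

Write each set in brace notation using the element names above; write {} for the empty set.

open subsets of A: {}, {red}, {green}, {green,red}; so int(A) = {green,red}
closure: X∖int(X∖A) = X∖{teal} = {gold,blue,green,red}
∂A = {gold,blue,green,red} minus {green,red} = {gold,blue}

int(A) = {green,red}
cl(A)  = {gold,blue,green,red}
∂A     = {gold,blue}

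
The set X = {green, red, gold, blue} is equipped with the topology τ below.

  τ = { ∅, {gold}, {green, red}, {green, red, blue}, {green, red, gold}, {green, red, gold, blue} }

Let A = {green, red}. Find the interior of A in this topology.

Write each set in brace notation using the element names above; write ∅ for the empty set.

{green, red}

opens ⊆ A: ∅, {green, red}; union → int = {green, red}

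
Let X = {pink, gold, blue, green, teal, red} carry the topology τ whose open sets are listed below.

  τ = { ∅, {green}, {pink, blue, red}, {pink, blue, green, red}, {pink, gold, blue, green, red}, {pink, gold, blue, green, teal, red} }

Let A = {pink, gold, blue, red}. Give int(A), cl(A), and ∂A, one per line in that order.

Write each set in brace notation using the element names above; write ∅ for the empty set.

int(A) = {pink, blue, red}
cl(A)  = {pink, gold, blue, teal, red}
∂A     = {gold, teal}

U open, U⊆A: ∅, {pink, blue, red}. int(A) = ⋃ = {pink, blue, red}
X∖A={green, teal}, int(X∖A)={green}, hence cl(A)={pink, gold, blue, teal, red}
∂A: remove int from cl → {gold, teal}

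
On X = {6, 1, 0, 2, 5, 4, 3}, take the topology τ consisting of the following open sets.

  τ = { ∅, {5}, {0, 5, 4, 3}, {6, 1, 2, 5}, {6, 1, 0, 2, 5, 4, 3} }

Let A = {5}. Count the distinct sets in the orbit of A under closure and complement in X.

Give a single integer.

4

X∖A={6, 1, 0, 2, 4, 3}, int(X∖A)=∅, hence cl(A)={6, 1, 0, 2, 5, 4, 3}
Orbit (k=closure, c=complement):
  1. A     = {5}
  2. kA    = {6, 1, 0, 2, 5, 4, 3}
  3. cA    = {6, 1, 0, 2, 4, 3}
  4. ckA   = ∅
(closed under both — stop)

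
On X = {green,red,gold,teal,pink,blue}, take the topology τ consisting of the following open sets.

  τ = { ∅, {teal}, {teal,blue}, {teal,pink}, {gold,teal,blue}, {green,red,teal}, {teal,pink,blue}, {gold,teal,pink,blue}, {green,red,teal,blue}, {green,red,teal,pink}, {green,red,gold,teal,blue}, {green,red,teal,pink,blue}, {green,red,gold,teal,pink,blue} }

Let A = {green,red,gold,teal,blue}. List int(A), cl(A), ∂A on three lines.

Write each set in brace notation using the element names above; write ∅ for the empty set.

interior: largest open inside A is {green,red,gold,teal,blue} (from ∅, {teal}, {teal,blue}, {green,red,teal}, {gold,teal,blue}, {green,red,teal,blue}, {green,red,gold,teal,blue})
cl via duality: int({pink}) = ∅, so X∖∅ = {green,red,gold,teal,pink,blue}
cl∖int = {pink}

int(A) = {green,red,gold,teal,blue}
cl(A)  = {green,red,gold,teal,pink,blue}
∂A     = {pink}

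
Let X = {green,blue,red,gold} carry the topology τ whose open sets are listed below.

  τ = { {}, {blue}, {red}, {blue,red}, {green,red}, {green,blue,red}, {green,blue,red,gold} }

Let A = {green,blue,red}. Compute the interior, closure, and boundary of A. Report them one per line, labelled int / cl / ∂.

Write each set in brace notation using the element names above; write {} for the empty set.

int(A) = {green,blue,red}
cl(A)  = {green,blue,red,gold}
∂A     = {gold}

interior: largest open inside A is {green,blue,red} (from {}, {red}, {blue}, {green,red}, {blue,red}, {green,blue,red})
cl via duality: int({gold}) = {}, so X∖{} = {green,blue,red,gold}
cl∖int = {gold}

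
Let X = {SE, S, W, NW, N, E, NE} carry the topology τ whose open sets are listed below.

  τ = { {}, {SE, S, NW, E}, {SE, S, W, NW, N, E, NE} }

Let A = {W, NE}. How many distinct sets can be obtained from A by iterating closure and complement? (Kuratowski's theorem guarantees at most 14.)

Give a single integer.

6

cl via duality: int({SE, S, NW, N, E}) = {SE, S, NW, E}, so X∖{SE, S, NW, E} = {W, N, NE}
Write k for closure, c for complement:
  1. A     = {W, NE}
  2. kA    = {W, N, NE}
  3. cA    = {SE, S, NW, N, E}
  4. ckA   = {SE, S, NW, E}
  5. kcA   = {SE, S, W, NW, N, E, NE}
  6. ckcA  = {}
applying k or c yields no new set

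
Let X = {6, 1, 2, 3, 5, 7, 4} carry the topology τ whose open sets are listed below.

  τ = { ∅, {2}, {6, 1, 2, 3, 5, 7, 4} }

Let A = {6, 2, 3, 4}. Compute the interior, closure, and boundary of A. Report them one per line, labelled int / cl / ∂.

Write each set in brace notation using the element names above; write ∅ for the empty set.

open subsets of A: ∅, {2}; so int(A) = {2}
closure: X∖int(X∖A) = X∖∅ = {6, 1, 2, 3, 5, 7, 4}
∂A = {6, 1, 2, 3, 5, 7, 4} minus {2} = {6, 1, 3, 5, 7, 4}

int(A) = {2}
cl(A)  = {6, 1, 2, 3, 5, 7, 4}
∂A     = {6, 1, 3, 5, 7, 4}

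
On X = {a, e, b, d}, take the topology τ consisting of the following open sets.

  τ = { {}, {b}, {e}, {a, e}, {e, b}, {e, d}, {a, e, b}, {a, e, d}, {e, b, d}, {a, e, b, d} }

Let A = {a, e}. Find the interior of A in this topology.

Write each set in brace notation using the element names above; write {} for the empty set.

{a, e}

U open, U⊆A: {}, {e}, {a, e}. int(A) = ⋃ = {a, e}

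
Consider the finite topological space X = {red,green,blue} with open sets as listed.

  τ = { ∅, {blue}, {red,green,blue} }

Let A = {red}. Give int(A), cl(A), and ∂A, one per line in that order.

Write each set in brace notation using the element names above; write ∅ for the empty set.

int(A) = ∅
cl(A)  = {red,green}
∂A     = {red,green}

interior: largest open inside A is ∅ (from ∅)
cl via duality: int({green,blue}) = {blue}, so X∖{blue} = {red,green}
cl∖int = {red,green}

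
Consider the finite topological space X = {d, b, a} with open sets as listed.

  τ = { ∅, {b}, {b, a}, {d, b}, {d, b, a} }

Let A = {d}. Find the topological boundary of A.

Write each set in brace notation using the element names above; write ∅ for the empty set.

U open, U⊆A: ∅. int(A) = ⋃ = ∅
X∖A={b, a}, int(X∖A)={b, a}, hence cl(A)={d}
∂A: remove int from cl → {d}

{d}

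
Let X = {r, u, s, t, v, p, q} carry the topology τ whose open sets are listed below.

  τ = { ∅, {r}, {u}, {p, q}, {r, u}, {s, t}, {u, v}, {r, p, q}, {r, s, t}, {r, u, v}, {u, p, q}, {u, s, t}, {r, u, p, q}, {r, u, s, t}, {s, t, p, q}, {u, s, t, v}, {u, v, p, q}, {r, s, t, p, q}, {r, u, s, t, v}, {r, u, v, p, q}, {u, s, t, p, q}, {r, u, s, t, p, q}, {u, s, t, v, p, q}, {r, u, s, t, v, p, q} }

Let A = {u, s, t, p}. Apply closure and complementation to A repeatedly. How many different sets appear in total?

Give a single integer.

8

closure: X∖int(X∖A) = X∖{r} = {u, s, t, v, p, q}
Let k=closure and c=complement:
  1. A     = {u, s, t, p}
  2. kA    = {u, s, t, v, p, q}
  3. cA    = {r, v, q}
  4. ckA   = {r}
  5. kcA   = {r, v, p, q}
  6. ckcA  = {u, s, t}
  7. kckcA = {u, s, t, v}
  8. ckckcA = {r, p, q}
— saturated at 8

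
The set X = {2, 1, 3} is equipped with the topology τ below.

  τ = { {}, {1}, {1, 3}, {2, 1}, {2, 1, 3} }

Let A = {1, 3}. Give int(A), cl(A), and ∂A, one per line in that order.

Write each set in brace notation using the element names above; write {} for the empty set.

opens ⊆ A: {}, {1}, {1, 3}; union → int = {1, 3}
complement {2}; its interior {}; cl(A) = X∖{} = {2, 1, 3}
boundary = {2, 1, 3} ∖ {1, 3} = {2}

int(A) = {1, 3}
cl(A)  = {2, 1, 3}
∂A     = {2}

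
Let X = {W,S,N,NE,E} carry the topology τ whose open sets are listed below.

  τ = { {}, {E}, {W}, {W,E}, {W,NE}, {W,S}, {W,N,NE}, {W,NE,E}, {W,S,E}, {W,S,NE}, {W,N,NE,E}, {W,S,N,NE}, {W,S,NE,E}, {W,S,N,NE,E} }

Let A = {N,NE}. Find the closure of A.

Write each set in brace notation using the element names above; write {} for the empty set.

{N,NE}

complement {W,S,E}; its interior {W,S,E}; cl(A) = X∖{W,S,E} = {N,NE}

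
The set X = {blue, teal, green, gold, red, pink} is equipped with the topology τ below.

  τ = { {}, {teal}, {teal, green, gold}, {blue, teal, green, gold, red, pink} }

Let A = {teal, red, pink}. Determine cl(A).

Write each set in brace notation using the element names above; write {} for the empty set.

closure: X∖int(X∖A) = X∖{} = {blue, teal, green, gold, red, pink}

{blue, teal, green, gold, red, pink}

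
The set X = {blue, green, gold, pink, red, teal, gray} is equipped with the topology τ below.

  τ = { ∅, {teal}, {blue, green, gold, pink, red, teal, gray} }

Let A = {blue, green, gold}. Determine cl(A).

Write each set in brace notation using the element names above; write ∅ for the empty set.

{blue, green, gold, pink, red, gray}

X∖A={pink, red, teal, gray}, int(X∖A)={teal}, hence cl(A)={blue, green, gold, pink, red, gray}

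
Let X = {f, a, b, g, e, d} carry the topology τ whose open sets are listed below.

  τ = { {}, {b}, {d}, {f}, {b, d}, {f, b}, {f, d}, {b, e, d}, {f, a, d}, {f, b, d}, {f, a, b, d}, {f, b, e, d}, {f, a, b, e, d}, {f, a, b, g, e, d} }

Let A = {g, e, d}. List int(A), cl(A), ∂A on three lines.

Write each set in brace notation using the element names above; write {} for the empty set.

open subsets of A: {}, {d}; so int(A) = {d}
closure: X∖int(X∖A) = X∖{f, b} = {a, g, e, d}
∂A = {a, g, e, d} minus {d} = {a, g, e}

int(A) = {d}
cl(A)  = {a, g, e, d}
∂A     = {a, g, e}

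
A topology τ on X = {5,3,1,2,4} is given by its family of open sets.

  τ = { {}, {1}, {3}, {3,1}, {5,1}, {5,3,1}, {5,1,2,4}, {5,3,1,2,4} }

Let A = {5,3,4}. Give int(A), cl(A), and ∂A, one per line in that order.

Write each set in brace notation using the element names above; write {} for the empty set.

int(A) = {3}
cl(A)  = {5,3,2,4}
∂A     = {5,2,4}

U open, U⊆A: {}, {3}. int(A) = ⋃ = {3}
X∖A={1,2}, int(X∖A)={1}, hence cl(A)={5,3,2,4}
∂A: remove int from cl → {5,2,4}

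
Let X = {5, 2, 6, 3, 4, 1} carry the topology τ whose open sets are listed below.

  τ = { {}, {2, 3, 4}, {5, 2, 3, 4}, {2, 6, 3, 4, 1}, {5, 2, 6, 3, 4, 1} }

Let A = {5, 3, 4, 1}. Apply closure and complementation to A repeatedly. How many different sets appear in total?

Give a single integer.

4

cl via duality: int({2, 6}) = {}, so X∖{} = {5, 2, 6, 3, 4, 1}
Write k for closure, c for complement:
  1. A     = {5, 3, 4, 1}
  2. kA    = {5, 2, 6, 3, 4, 1}
  3. cA    = {2, 6}
  4. ckA   = {}
applying k or c yields no new set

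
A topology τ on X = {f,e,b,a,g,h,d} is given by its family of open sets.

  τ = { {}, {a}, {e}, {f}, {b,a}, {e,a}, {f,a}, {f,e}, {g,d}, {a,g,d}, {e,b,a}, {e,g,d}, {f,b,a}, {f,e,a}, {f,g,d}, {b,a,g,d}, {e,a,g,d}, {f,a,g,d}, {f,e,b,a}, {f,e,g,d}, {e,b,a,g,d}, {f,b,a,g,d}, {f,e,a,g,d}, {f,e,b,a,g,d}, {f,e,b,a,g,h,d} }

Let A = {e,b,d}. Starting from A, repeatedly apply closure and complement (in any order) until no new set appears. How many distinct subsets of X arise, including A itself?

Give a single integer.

12

closure: X∖int(X∖A) = X∖{f,a} = {e,b,g,h,d}
Let k=closure and c=complement:
  1. A     = {e,b,d}
  2. kA    = {e,b,g,h,d}
  3. cA    = {f,a,g,h}
  4. ckA   = {f,a}
  5. kcA   = {f,b,a,g,h,d}
  6. kckA  = {f,b,a,h}
  7. ckcA  = {e}
  8. ckckA = {e,g,d}
  9. kckcA = {e,h}
  10. kckckA = {e,g,h,d}
  11. ckckcA = {f,b,a,g,d}
  12. ckckckA = {f,b,a}
— saturated at 12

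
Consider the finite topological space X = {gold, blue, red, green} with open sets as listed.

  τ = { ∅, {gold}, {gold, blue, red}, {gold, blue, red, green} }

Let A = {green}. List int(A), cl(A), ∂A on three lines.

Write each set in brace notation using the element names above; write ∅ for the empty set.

int(A) = ∅
cl(A)  = {green}
∂A     = {green}

U open, U⊆A: ∅. int(A) = ⋃ = ∅
X∖A={gold, blue, red}, int(X∖A)={gold, blue, red}, hence cl(A)={green}
∂A: remove int from cl → {green}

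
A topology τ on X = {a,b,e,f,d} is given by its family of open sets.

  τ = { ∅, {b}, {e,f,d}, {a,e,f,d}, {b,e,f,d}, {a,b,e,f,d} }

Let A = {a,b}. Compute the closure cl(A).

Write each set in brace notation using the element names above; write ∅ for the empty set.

{a,b}

closure: X∖int(X∖A) = X∖{e,f,d} = {a,b}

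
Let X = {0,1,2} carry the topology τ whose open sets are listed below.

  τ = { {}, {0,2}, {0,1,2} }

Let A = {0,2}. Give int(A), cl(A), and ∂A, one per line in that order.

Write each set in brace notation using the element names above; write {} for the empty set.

interior: largest open inside A is {0,2} (from {}, {0,2})
cl via duality: int({1}) = {}, so X∖{} = {0,1,2}
cl∖int = {1}

int(A) = {0,2}
cl(A)  = {0,1,2}
∂A     = {1}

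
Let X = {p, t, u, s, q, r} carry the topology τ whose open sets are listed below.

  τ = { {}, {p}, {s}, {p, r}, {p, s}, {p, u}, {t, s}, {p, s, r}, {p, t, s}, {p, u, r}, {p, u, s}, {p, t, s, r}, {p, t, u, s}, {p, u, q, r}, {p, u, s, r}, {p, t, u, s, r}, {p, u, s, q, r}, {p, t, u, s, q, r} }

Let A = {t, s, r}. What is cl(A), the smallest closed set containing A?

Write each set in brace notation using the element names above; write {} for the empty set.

closure: X∖int(X∖A) = X∖{p, u} = {t, s, q, r}

{t, s, q, r}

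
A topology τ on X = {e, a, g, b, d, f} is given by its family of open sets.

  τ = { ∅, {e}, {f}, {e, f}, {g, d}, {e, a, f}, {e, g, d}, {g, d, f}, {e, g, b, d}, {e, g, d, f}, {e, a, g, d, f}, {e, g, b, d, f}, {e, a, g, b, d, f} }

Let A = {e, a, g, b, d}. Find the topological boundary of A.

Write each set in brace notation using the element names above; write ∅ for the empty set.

opens ⊆ A: ∅, {e}, {g, d}, {e, g, d}, {e, g, b, d}; union → int = {e, g, b, d}
complement {f}; its interior {f}; cl(A) = X∖{f} = {e, a, g, b, d}
boundary = {e, a, g, b, d} ∖ {e, g, b, d} = {a}

{a}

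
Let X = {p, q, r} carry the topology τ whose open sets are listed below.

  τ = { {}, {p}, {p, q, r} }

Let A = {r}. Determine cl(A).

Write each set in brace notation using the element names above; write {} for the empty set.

{q, r}

complement {p, q}; its interior {p}; cl(A) = X∖{p} = {q, r}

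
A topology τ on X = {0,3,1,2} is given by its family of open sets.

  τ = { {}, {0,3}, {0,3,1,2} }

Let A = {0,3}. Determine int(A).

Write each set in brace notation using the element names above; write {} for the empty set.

U open, U⊆A: {}, {0,3}. int(A) = ⋃ = {0,3}

{0,3}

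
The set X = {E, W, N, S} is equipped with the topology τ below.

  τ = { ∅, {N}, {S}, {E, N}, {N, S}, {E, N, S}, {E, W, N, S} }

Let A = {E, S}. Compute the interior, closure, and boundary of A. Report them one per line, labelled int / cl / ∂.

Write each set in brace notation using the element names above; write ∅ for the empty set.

int(A) = {S}
cl(A)  = {E, W, S}
∂A     = {E, W}

interior: largest open inside A is {S} (from ∅, {S})
cl via duality: int({W, N}) = {N}, so X∖{N} = {E, W, S}
cl∖int = {E, W}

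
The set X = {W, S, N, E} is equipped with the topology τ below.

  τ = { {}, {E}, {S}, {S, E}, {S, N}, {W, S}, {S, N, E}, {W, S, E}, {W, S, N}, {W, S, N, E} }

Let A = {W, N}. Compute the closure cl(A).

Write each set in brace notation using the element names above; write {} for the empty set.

cl via duality: int({S, E}) = {S, E}, so X∖{S, E} = {W, N}

{W, N}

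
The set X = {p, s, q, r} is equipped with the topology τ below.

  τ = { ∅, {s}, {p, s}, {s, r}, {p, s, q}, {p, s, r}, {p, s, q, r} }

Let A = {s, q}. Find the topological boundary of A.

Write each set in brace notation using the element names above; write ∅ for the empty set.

{p, q, r}

open subsets of A: ∅, {s}; so int(A) = {s}
closure: X∖int(X∖A) = X∖∅ = {p, s, q, r}
∂A = {p, s, q, r} minus {s} = {p, q, r}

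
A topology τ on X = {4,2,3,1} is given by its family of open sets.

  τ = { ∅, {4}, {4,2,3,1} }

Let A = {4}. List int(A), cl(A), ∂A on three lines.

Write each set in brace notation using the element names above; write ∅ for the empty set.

opens ⊆ A: ∅, {4}; union → int = {4}
complement {2,3,1}; its interior ∅; cl(A) = X∖∅ = {4,2,3,1}
boundary = {4,2,3,1} ∖ {4} = {2,3,1}

int(A) = {4}
cl(A)  = {4,2,3,1}
∂A     = {2,3,1}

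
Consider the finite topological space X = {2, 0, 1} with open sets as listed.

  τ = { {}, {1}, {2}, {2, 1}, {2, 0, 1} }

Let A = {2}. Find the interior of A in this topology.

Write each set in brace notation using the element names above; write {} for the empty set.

interior: largest open inside A is {2} (from {}, {2})

{2}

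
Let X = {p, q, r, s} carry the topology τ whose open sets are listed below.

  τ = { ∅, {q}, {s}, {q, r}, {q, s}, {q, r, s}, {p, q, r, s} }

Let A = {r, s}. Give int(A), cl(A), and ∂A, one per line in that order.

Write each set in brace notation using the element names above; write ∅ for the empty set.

opens ⊆ A: ∅, {s}; union → int = {s}
complement {p, q}; its interior {q}; cl(A) = X∖{q} = {p, r, s}
boundary = {p, r, s} ∖ {s} = {p, r}

int(A) = {s}
cl(A)  = {p, r, s}
∂A     = {p, r}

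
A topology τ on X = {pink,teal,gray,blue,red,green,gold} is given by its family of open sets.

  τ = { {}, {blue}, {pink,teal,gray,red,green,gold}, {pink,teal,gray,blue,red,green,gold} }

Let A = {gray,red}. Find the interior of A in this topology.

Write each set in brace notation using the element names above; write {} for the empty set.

open subsets of A: {}; so int(A) = {}

{}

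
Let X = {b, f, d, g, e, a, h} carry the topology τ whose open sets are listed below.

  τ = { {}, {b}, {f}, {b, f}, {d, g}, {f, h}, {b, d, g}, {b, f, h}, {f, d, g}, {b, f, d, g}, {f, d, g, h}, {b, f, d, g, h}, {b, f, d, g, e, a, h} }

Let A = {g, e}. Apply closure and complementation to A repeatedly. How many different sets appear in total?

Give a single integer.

cl via duality: int({b, f, d, a, h}) = {b, f, h}, so X∖{b, f, h} = {d, g, e, a}
Write k for closure, c for complement:
  1. A     = {g, e}
  2. kA    = {d, g, e, a}
  3. cA    = {b, f, d, a, h}
  4. ckA   = {b, f, h}
  5. kcA   = {b, f, d, g, e, a, h}
  6. kckA  = {b, f, e, a, h}
  7. ckcA  = {}
  8. ckckA = {d, g}
applying k or c yields no new set

8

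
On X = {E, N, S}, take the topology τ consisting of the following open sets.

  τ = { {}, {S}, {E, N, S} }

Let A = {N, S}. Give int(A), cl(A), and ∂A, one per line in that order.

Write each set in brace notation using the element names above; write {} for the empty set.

int(A) = {S}
cl(A)  = {E, N, S}
∂A     = {E, N}

opens ⊆ A: {}, {S}; union → int = {S}
complement {E}; its interior {}; cl(A) = X∖{} = {E, N, S}
boundary = {E, N, S} ∖ {S} = {E, N}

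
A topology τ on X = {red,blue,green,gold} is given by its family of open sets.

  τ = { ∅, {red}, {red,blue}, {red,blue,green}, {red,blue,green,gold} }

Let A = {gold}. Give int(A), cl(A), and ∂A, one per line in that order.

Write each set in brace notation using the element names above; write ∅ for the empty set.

int(A) = ∅
cl(A)  = {gold}
∂A     = {gold}

interior: largest open inside A is ∅ (from ∅)
cl via duality: int({red,blue,green}) = {red,blue,green}, so X∖{red,blue,green} = {gold}
cl∖int = {gold}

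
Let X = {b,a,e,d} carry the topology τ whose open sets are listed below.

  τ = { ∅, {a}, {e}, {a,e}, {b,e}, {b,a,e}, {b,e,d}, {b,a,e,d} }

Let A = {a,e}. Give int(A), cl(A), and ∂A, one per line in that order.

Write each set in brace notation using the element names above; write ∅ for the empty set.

opens ⊆ A: ∅, {e}, {a}, {a,e}; union → int = {a,e}
complement {b,d}; its interior ∅; cl(A) = X∖∅ = {b,a,e,d}
boundary = {b,a,e,d} ∖ {a,e} = {b,d}

int(A) = {a,e}
cl(A)  = {b,a,e,d}
∂A     = {b,d}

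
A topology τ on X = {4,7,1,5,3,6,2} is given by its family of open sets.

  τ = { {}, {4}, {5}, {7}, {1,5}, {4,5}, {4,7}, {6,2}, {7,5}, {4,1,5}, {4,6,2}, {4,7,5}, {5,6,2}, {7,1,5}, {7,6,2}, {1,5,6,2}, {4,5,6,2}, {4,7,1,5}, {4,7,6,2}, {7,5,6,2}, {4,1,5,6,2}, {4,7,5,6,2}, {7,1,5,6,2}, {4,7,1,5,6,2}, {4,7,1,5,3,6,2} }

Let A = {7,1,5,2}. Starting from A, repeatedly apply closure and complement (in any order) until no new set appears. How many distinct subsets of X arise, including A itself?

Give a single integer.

X∖A={4,3,6}, int(X∖A)={4}, hence cl(A)={7,1,5,3,6,2}
Orbit (k=closure, c=complement):
  1. A     = {7,1,5,2}
  2. kA    = {7,1,5,3,6,2}
  3. cA    = {4,3,6}
  4. ckA   = {4}
  5. kcA   = {4,3,6,2}
  6. kckA  = {4,3}
  7. ckcA  = {7,1,5}
  8. ckckA = {7,1,5,6,2}
  9. kckcA = {7,1,5,3}
  10. ckckcA = {4,6,2}
(closed under both — stop)

10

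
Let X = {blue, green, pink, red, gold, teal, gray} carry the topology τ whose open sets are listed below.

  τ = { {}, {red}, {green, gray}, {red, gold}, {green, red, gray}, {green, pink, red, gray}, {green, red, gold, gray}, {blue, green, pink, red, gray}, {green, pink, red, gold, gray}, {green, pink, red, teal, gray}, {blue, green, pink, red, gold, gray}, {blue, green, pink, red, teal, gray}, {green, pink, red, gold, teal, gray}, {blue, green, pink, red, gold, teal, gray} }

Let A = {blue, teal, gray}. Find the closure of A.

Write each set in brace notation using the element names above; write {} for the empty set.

closure: X∖int(X∖A) = X∖{red, gold} = {blue, green, pink, teal, gray}

{blue, green, pink, teal, gray}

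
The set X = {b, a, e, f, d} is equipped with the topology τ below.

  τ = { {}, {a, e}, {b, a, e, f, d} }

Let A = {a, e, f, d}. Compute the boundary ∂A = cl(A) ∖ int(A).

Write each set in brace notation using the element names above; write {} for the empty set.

{b, f, d}

interior: largest open inside A is {a, e} (from {}, {a, e})
cl via duality: int({b}) = {}, so X∖{} = {b, a, e, f, d}
cl∖int = {b, f, d}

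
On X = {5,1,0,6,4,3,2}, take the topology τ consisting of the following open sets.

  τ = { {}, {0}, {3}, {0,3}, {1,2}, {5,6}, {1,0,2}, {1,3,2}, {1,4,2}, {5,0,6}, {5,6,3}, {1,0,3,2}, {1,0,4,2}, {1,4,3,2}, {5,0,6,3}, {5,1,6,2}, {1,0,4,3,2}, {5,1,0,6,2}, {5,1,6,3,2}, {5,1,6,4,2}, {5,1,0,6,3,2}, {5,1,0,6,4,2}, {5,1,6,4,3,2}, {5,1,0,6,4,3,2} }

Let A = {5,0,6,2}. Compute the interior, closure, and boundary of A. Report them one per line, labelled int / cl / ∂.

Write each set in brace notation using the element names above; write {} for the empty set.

interior: largest open inside A is {5,0,6} (from {}, {0}, {5,6}, {5,0,6})
cl via duality: int({1,4,3}) = {3}, so X∖{3} = {5,1,0,6,4,2}
cl∖int = {1,4,2}

int(A) = {5,0,6}
cl(A)  = {5,1,0,6,4,2}
∂A     = {1,4,2}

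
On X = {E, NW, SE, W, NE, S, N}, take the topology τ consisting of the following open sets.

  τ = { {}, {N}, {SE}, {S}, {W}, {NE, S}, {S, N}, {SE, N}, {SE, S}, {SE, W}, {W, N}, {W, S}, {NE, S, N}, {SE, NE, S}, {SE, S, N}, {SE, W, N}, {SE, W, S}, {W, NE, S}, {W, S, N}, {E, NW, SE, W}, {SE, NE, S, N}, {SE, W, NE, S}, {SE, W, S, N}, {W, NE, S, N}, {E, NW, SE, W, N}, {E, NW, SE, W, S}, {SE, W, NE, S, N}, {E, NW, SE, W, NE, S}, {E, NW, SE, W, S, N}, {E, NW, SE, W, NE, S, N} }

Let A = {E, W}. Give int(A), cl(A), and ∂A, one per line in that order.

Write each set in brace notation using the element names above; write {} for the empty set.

int(A) = {W}
cl(A)  = {E, NW, W}
∂A     = {E, NW}

U open, U⊆A: {}, {W}. int(A) = ⋃ = {W}
X∖A={NW, SE, NE, S, N}, int(X∖A)={SE, NE, S, N}, hence cl(A)={E, NW, W}
∂A: remove int from cl → {E, NW}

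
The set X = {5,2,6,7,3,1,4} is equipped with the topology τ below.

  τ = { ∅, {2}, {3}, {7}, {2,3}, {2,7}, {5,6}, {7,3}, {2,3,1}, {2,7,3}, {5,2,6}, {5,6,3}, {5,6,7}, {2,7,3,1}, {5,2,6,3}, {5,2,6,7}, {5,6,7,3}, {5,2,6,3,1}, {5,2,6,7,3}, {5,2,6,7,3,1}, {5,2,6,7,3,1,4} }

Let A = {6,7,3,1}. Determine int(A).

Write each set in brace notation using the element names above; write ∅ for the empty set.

U open, U⊆A: ∅, {7}, {3}, {7,3}. int(A) = ⋃ = {7,3}

{7,3}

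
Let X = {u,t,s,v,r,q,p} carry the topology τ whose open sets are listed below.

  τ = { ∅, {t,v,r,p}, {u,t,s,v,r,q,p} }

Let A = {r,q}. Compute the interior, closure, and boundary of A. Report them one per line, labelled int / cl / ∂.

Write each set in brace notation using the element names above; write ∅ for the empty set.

interior: largest open inside A is ∅ (from ∅)
cl via duality: int({u,t,s,v,p}) = ∅, so X∖∅ = {u,t,s,v,r,q,p}
cl∖int = {u,t,s,v,r,q,p}

int(A) = ∅
cl(A)  = {u,t,s,v,r,q,p}
∂A     = {u,t,s,v,r,q,p}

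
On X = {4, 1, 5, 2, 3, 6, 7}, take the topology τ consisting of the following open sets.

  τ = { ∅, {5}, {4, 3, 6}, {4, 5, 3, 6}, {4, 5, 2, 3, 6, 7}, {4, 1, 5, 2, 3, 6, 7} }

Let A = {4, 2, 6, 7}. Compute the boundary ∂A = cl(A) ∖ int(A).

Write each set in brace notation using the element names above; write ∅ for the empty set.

{4, 1, 2, 3, 6, 7}

open subsets of A: ∅; so int(A) = ∅
closure: X∖int(X∖A) = X∖{5} = {4, 1, 2, 3, 6, 7}
∂A = {4, 1, 2, 3, 6, 7} minus ∅ = {4, 1, 2, 3, 6, 7}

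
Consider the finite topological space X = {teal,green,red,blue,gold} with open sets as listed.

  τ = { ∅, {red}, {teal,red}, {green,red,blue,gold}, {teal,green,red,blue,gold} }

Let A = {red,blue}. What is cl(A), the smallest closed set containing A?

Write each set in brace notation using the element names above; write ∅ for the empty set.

complement {teal,green,gold}; its interior ∅; cl(A) = X∖∅ = {teal,green,red,blue,gold}

{teal,green,red,blue,gold}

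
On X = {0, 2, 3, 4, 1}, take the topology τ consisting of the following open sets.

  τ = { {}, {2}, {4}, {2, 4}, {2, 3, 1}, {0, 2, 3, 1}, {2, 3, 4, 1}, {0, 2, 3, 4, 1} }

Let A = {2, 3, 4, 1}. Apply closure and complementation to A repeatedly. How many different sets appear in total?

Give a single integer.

X∖A={0}, int(X∖A)={}, hence cl(A)={0, 2, 3, 4, 1}
Orbit (k=closure, c=complement):
  1. A     = {2, 3, 4, 1}
  2. kA    = {0, 2, 3, 4, 1}
  3. cA    = {0}
  4. ckA   = {}
(closed under both — stop)

4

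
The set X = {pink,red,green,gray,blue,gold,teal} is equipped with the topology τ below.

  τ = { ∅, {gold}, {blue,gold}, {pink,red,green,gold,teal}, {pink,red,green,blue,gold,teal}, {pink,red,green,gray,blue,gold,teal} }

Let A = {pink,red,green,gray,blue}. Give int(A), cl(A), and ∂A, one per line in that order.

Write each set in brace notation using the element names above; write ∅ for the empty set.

int(A) = ∅
cl(A)  = {pink,red,green,gray,blue,teal}
∂A     = {pink,red,green,gray,blue,teal}

opens ⊆ A: ∅; union → int = ∅
complement {gold,teal}; its interior {gold}; cl(A) = X∖{gold} = {pink,red,green,gray,blue,teal}
boundary = {pink,red,green,gray,blue,teal} ∖ ∅ = {pink,red,green,gray,blue,teal}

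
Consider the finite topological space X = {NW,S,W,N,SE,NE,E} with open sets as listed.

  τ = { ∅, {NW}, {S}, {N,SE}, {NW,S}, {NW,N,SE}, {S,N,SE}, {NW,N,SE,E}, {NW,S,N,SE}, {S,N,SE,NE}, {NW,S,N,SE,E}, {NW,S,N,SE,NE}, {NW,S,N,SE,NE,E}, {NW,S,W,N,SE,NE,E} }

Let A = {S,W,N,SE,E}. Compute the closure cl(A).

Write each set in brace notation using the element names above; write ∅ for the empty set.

{S,W,N,SE,NE,E}

cl via duality: int({NW,NE}) = {NW}, so X∖{NW} = {S,W,N,SE,NE,E}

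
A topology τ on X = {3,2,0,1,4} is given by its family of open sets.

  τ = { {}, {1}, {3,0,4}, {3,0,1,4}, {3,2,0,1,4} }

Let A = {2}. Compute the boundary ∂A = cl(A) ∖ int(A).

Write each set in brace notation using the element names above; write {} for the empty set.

{2}

interior: largest open inside A is {} (from {})
cl via duality: int({3,0,1,4}) = {3,0,1,4}, so X∖{3,0,1,4} = {2}
cl∖int = {2}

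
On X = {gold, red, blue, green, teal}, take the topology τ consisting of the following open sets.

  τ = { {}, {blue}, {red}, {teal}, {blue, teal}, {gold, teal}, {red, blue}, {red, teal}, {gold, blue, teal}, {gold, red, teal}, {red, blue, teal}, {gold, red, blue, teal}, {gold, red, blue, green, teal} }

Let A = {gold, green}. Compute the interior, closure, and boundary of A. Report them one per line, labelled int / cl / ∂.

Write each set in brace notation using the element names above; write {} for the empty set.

open subsets of A: {}; so int(A) = {}
closure: X∖int(X∖A) = X∖{red, blue, teal} = {gold, green}
∂A = {gold, green} minus {} = {gold, green}

int(A) = {}
cl(A)  = {gold, green}
∂A     = {gold, green}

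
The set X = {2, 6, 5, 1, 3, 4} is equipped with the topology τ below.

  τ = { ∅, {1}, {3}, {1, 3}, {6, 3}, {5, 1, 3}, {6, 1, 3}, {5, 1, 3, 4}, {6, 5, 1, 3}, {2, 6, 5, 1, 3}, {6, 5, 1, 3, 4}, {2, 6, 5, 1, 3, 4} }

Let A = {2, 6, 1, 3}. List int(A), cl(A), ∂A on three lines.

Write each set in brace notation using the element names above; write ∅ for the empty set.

int(A) = {6, 1, 3}
cl(A)  = {2, 6, 5, 1, 3, 4}
∂A     = {2, 5, 4}

interior: largest open inside A is {6, 1, 3} (from ∅, {3}, {1}, {1, 3}, {6, 3}, {6, 1, 3})
cl via duality: int({5, 4}) = ∅, so X∖∅ = {2, 6, 5, 1, 3, 4}
cl∖int = {2, 5, 4}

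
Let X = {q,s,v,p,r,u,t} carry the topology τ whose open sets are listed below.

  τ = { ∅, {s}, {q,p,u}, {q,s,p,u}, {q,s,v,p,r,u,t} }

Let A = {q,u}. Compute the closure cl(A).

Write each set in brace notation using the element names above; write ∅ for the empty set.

closure: X∖int(X∖A) = X∖{s} = {q,v,p,r,u,t}

{q,v,p,r,u,t}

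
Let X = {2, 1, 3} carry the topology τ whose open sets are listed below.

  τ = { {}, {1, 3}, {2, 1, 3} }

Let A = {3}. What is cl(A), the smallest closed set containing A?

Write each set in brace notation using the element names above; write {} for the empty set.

{2, 1, 3}

closure: X∖int(X∖A) = X∖{} = {2, 1, 3}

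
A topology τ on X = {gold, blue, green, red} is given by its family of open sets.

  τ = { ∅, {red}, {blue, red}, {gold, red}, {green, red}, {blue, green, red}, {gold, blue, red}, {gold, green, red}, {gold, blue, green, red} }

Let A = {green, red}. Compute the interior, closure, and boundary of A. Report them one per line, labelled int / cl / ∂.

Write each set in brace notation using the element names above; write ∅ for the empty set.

int(A) = {green, red}
cl(A)  = {gold, blue, green, red}
∂A     = {gold, blue}

opens ⊆ A: ∅, {red}, {green, red}; union → int = {green, red}
complement {gold, blue}; its interior ∅; cl(A) = X∖∅ = {gold, blue, green, red}
boundary = {gold, blue, green, red} ∖ {green, red} = {gold, blue}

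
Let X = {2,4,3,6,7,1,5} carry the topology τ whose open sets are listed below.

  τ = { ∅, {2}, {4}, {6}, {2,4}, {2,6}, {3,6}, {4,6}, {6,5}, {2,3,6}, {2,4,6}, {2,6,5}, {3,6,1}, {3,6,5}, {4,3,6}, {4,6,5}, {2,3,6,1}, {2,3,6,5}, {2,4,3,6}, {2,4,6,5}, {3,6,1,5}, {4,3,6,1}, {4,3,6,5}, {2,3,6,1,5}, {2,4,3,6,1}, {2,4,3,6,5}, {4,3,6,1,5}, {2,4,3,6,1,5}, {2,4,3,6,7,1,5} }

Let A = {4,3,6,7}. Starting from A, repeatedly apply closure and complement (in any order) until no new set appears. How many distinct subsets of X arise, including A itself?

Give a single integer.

closure: X∖int(X∖A) = X∖{2} = {4,3,6,7,1,5}
Let k=closure and c=complement:
  1. A     = {4,3,6,7}
  2. kA    = {4,3,6,7,1,5}
  3. cA    = {2,1,5}
  4. ckA   = {2}
  5. kcA   = {2,7,1,5}
  6. kckA  = {2,7}
  7. ckcA  = {4,3,6}
  8. ckckA = {4,3,6,1,5}
— saturated at 8

8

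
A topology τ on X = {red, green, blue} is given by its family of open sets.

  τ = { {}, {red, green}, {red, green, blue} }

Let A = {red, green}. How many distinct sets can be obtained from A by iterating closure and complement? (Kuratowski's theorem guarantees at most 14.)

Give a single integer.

4

complement {blue}; its interior {}; cl(A) = X∖{} = {red, green, blue}
With k = closure, c = complement:
  1. A     = {red, green}
  2. kA    = {red, green, blue}
  3. cA    = {blue}
  4. ckA   = {}
k, c of each give nothing new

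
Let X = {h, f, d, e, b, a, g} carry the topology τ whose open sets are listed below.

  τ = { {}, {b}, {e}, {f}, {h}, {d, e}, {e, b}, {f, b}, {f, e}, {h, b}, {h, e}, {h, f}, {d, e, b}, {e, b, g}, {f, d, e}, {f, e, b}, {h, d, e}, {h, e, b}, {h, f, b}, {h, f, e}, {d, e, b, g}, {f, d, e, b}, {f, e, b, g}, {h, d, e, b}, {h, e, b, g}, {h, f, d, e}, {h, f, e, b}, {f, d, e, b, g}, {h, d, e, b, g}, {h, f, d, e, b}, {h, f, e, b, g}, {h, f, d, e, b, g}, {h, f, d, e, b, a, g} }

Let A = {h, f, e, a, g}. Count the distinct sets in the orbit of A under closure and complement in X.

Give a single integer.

X∖A={d, b}, int(X∖A)={b}, hence cl(A)={h, f, d, e, a, g}
Orbit (k=closure, c=complement):
  1. A     = {h, f, e, a, g}
  2. kA    = {h, f, d, e, a, g}
  3. cA    = {d, b}
  4. ckA   = {b}
  5. kcA   = {d, b, a, g}
  6. kckA  = {b, a, g}
  7. ckcA  = {h, f, e}
  8. ckckA = {h, f, d, e}
(closed under both — stop)

8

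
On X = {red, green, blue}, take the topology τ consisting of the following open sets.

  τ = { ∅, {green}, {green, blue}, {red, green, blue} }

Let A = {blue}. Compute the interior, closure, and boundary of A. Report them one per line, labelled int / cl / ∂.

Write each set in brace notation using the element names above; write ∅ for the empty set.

int(A) = ∅
cl(A)  = {red, blue}
∂A     = {red, blue}

interior: largest open inside A is ∅ (from ∅)
cl via duality: int({red, green}) = {green}, so X∖{green} = {red, blue}
cl∖int = {red, blue}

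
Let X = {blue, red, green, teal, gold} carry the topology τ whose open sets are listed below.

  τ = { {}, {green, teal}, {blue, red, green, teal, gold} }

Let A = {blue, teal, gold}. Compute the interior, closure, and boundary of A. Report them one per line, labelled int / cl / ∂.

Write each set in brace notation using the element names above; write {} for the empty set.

open subsets of A: {}; so int(A) = {}
closure: X∖int(X∖A) = X∖{} = {blue, red, green, teal, gold}
∂A = {blue, red, green, teal, gold} minus {} = {blue, red, green, teal, gold}

int(A) = {}
cl(A)  = {blue, red, green, teal, gold}
∂A     = {blue, red, green, teal, gold}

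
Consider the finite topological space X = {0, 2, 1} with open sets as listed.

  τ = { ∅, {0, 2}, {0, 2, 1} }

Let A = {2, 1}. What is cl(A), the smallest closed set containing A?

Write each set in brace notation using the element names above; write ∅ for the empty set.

closure: X∖int(X∖A) = X∖∅ = {0, 2, 1}

{0, 2, 1}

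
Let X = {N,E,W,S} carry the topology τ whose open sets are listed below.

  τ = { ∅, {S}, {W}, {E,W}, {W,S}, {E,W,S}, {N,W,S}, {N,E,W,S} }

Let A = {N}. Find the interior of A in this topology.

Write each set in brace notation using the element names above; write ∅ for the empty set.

open subsets of A: ∅; so int(A) = ∅

∅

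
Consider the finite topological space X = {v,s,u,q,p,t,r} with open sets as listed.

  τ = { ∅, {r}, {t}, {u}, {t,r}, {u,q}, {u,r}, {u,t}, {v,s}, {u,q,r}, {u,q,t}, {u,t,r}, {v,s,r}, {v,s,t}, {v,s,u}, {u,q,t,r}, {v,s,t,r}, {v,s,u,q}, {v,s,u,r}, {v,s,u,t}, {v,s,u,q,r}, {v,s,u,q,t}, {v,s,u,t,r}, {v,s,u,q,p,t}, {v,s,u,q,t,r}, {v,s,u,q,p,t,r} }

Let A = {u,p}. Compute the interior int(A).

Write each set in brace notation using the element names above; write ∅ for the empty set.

interior: largest open inside A is {u} (from ∅, {u})

{u}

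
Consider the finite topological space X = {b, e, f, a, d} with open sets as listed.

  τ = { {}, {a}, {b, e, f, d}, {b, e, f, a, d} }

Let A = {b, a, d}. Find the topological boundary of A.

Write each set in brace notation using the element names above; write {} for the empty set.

interior: largest open inside A is {a} (from {}, {a})
cl via duality: int({e, f}) = {}, so X∖{} = {b, e, f, a, d}
cl∖int = {b, e, f, d}

{b, e, f, d}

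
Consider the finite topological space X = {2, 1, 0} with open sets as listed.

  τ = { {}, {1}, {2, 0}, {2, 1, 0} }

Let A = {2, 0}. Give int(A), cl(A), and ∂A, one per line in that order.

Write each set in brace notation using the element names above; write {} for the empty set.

int(A) = {2, 0}
cl(A)  = {2, 0}
∂A     = {}

interior: largest open inside A is {2, 0} (from {}, {2, 0})
cl via duality: int({1}) = {1}, so X∖{1} = {2, 0}
cl∖int = {}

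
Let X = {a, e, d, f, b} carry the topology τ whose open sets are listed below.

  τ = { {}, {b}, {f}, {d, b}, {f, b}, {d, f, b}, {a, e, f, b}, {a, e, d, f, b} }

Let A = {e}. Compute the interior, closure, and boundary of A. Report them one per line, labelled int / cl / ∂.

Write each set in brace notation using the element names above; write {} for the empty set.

U open, U⊆A: {}. int(A) = ⋃ = {}
X∖A={a, d, f, b}, int(X∖A)={d, f, b}, hence cl(A)={a, e}
∂A: remove int from cl → {a, e}

int(A) = {}
cl(A)  = {a, e}
∂A     = {a, e}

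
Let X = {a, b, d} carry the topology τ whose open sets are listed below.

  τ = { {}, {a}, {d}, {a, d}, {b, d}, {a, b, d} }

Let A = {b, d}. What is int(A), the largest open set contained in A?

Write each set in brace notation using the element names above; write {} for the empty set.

{b, d}

open subsets of A: {}, {d}, {b, d}; so int(A) = {b, d}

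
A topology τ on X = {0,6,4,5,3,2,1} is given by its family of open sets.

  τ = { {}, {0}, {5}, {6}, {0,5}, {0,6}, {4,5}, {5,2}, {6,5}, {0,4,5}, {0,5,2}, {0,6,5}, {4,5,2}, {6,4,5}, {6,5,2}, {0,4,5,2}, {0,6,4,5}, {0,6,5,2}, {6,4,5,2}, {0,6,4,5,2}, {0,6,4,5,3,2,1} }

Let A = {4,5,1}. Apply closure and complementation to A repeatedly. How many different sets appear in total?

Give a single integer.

8

cl via duality: int({0,6,3,2}) = {0,6}, so X∖{0,6} = {4,5,3,2,1}
Write k for closure, c for complement:
  1. A     = {4,5,1}
  2. kA    = {4,5,3,2,1}
  3. cA    = {0,6,3,2}
  4. ckA   = {0,6}
  5. kcA   = {0,6,3,2,1}
  6. kckA  = {0,6,3,1}
  7. ckcA  = {4,5}
  8. ckckA = {4,5,2}
applying k or c yields no new set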